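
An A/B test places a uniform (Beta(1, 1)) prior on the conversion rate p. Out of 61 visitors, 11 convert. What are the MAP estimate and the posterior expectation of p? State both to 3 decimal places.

Posterior: Beta(1+11, 1+50) = Beta(12, 51).
Mode = (12−1)/(12+51−2) = 11/61 = 0.180.
Mean = 12/(12+51) = 12/63 = 0.190.
The posterior is right-skewed, so the mean exceeds the mode.

p_MAP = 0.180, E[p|data] = 0.190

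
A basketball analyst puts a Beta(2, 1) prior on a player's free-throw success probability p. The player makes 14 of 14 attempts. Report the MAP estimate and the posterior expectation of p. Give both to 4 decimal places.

Posterior: Beta(2+14, 1+0) = Beta(16, 1).
Since β = 1 ≤ 1 and α > 1, the Beta density is monotone increasing on [0,1]; the mode is at 1.
Mean = 16/(16+1) = 0.9412.
The mean is pulled below the mode by the posterior's left skew.

MAP: 1.0000. Posterior mean: 0.9412.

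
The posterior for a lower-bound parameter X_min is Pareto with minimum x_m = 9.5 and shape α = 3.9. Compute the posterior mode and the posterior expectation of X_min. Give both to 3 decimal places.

MAP: 9.500. Posterior mean: 12.776.

The Pareto density is strictly decreasing on [x_m, ∞), so the mode is x_m = 9.500.
Mean = α·x_m/(α−1) = 3.9·9.5/2.9 = 12.776.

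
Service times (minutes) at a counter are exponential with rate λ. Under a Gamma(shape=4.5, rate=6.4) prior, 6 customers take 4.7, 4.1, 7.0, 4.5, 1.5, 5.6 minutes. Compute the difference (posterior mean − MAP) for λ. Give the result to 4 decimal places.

Σ times = 27.4. Posterior: Gamma(shape = 4.5+6 = 10.5, rate = 6.4+27.4 = 33.8).
Mode = (α−1)/β = 9.5/33.8 = 0.2811.
Mean = α/β = 10.5/33.8 = 0.3107.
Difference = 0.3107 − 0.2811 = 0.0296.
The posterior is right-skewed, so the mean exceeds the mode.

0.0296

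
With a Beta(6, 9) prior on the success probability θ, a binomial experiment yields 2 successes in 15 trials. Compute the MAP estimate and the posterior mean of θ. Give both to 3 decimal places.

Posterior: Beta(6+2, 9+13) = Beta(8, 22).
Mode = (8−1)/(8+22−2) = 7/28 = 0.250.
Mean = 8/(8+22) = 8/30 = 0.267.

MAP = 0.250; posterior mean = 0.267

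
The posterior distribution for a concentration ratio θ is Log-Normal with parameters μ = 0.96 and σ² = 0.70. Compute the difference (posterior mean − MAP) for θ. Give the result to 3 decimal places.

Mode = exp(μ − σ²) = exp(0.26) = 1.297.
Mean = exp(μ + σ²/2) = exp(1.310) = 3.706.
Difference = 3.706 − 1.297 = 2.409.

2.409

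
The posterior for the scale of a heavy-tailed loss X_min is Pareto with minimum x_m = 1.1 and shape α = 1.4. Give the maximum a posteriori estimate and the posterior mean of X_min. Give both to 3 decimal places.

maximum a posteriori estimate = 1.100, posterior mean = 3.850

The Pareto density is strictly decreasing on [x_m, ∞), so the mode is x_m = 1.100.
Mean = α·x_m/(α−1) = 1.4·1.1/0.4 = 3.850.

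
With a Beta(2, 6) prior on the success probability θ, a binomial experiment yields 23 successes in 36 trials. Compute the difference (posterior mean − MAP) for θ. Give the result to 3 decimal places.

Posterior: Beta(2+23, 6+13) = Beta(25, 19).
Mode = (25−1)/(25+19−2) = 24/42 = 0.571.
Mean = 25/(25+19) = 25/44 = 0.568.
Difference = 0.568 − 0.571 = -0.003.
The mean is pulled below the mode by the posterior's left skew.

-0.003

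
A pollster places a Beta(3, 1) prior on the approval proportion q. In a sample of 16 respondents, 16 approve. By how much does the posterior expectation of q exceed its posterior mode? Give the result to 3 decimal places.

-0.050

Posterior: Beta(3+16, 1+0) = Beta(19, 1).
Since β = 1 ≤ 1 and α > 1, the Beta density is monotone increasing on [0,1]; the mode is at 1.
Mean = 19/(19+1) = 0.950.
Difference = 0.950 − 1.000 = -0.050.
Left-skewed posterior ⇒ mean < mode.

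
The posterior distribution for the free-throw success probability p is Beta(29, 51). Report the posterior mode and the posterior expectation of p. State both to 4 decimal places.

Mode = (29−1)/(29+51−2) = 28/78 = 0.3590.
Mean = 29/(29+51) = 29/80 = 0.3625.

posterior mode = 0.3590, posterior expectation = 0.3625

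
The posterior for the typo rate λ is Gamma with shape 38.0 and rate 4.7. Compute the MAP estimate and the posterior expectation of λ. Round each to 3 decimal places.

MAP = 7.872; posterior mean = 8.085

Mode = (α−1)/β = 37.0/4.7 = 7.872.
Mean = α/β = 38.0/4.7 = 8.085.
Right-skewed posterior ⇒ mode < mean.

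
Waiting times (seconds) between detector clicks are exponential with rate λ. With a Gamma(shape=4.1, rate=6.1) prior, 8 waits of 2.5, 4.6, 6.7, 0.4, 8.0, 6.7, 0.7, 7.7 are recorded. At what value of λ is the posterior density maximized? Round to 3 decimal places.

Σ times = 37.3. Posterior: Gamma(shape = 4.1+8 = 12.1, rate = 6.1+37.3 = 43.4).
Mode = (α−1)/β = 11.1/43.4 = 0.256.
Mean = α/β = 12.1/43.4 = 0.279.
This is the posterior mode — the MAP estimate.

0.256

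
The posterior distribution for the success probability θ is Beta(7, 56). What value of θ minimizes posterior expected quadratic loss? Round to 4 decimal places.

0.1111

Mode = (7−1)/(7+56−2) = 6/61 = 0.0984.
Mean = 7/(7+56) = 7/63 = 0.1111.
Quadratic loss ⇒ the optimal estimator is the posterior mean.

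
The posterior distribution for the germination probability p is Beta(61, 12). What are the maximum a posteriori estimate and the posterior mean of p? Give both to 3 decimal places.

Mode = (61−1)/(61+12−2) = 60/71 = 0.845.
Mean = 61/(61+12) = 61/73 = 0.836.
Mode > mean: the posterior has a left tail.

MAP = 0.845, posterior mean = 0.836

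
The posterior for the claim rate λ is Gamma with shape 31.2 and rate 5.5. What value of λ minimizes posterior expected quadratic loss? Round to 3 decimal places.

Mode = (α−1)/β = 30.2/5.5 = 5.491.
Mean = α/β = 31.2/5.5 = 5.673.
Quadratic loss ⇒ the optimal estimator is the posterior mean.

5.673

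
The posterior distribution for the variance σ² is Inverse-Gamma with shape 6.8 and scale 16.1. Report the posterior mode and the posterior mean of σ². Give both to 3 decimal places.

Mode = β/(α+1) = 16.1/7.8 = 2.064.
Mean = β/(α−1) = 16.1/5.8 = 2.776.

MAP = 2.064; posterior mean = 2.776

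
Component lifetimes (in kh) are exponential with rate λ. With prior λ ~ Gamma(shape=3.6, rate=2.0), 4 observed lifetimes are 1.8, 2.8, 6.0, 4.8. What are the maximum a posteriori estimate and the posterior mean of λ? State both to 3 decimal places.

Σ times = 15.4. Posterior: Gamma(shape = 3.6+4 = 7.6, rate = 2.0+15.4 = 17.4).
Mode = (α−1)/β = 6.6/17.4 = 0.379.
Mean = α/β = 7.6/17.4 = 0.437.

maximum a posteriori estimate = 0.379, posterior mean = 0.437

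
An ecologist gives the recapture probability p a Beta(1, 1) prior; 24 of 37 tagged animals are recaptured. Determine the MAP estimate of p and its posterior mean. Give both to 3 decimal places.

MAP estimate = 0.649, posterior mean = 0.641

Posterior: Beta(1+24, 1+13) = Beta(25, 14).
Mode = (25−1)/(25+14−2) = 24/37 = 0.649.
Mean = 25/(25+14) = 25/39 = 0.641.
The mean is pulled below the mode by the posterior's left skew.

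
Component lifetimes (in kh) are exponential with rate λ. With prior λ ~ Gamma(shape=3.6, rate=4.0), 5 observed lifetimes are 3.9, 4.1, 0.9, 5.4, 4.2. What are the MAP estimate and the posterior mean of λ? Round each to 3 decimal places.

Σ times = 18.5. Posterior: Gamma(shape = 3.6+5 = 8.6, rate = 4.0+18.5 = 22.5).
Mode = (α−1)/β = 7.6/22.5 = 0.338.
Mean = α/β = 8.6/22.5 = 0.382.
Right-skewed posterior ⇒ mode < mean.

MAP estimate = 0.338, posterior mean = 0.382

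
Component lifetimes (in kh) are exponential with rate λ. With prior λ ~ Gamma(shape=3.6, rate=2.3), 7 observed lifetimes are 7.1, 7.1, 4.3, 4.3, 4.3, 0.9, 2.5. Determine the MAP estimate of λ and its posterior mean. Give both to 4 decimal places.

Σ times = 30.5. Posterior: Gamma(shape = 3.6+7 = 10.6, rate = 2.3+30.5 = 32.8).
Mode = (α−1)/β = 9.6/32.8 = 0.2927.
Mean = α/β = 10.6/32.8 = 0.3232.

MAP estimate = 0.2927, posterior mean = 0.3232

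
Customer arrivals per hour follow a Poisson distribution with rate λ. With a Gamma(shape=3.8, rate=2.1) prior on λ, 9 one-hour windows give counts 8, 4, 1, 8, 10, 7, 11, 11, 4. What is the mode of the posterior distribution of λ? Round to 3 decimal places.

Σ counts = 64. Posterior: Gamma(shape = 3.8+64 = 67.8, rate = 2.1+9 = 11.1).
Mode = (α−1)/β = 66.8/11.1 = 6.018.
Mean = α/β = 67.8/11.1 = 6.108.
This is the posterior mode — the MAP estimate.

6.018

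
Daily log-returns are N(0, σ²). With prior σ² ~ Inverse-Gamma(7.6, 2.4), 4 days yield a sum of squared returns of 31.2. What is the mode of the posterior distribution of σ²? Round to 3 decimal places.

1.698

Posterior: Inverse-Gamma(shape = 7.6+4/2 = 9.6, scale = 2.4+31.2/2 = 18.0).
Mode = β/(α+1) = 18.0/10.6 = 1.698.
Mean = β/(α−1) = 18.0/8.6 = 2.093.
This is the posterior mode — the MAP estimate.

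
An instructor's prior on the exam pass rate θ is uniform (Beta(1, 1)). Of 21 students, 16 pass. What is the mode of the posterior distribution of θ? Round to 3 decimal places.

0.762

Posterior: Beta(1+16, 1+5) = Beta(17, 6).
Mode = (17−1)/(17+6−2) = 16/21 = 0.762.
With a flat prior the MAP equals the MLE, 16/21.
Mean = 17/(17+6) = 17/23 = 0.739.
This is the posterior mode — the MAP estimate.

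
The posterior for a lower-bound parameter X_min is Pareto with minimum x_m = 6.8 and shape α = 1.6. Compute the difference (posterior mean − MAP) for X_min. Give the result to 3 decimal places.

The Pareto density is strictly decreasing on [x_m, ∞), so the mode is x_m = 6.800.
Mean = α·x_m/(α−1) = 1.6·6.8/0.6 = 18.133.
Difference = 18.133 − 6.800 = 11.333.

11.333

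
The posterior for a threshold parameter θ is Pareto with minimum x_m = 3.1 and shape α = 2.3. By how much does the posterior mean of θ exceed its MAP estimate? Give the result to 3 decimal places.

2.385

The Pareto density is strictly decreasing on [x_m, ∞), so the mode is x_m = 3.100.
Mean = α·x_m/(α−1) = 2.3·3.1/1.3 = 5.485.
Difference = 5.485 − 3.100 = 2.385.
Mean > mode: the posterior has a right tail.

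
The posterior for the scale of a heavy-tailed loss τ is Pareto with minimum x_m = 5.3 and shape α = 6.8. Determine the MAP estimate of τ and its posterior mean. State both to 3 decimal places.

The Pareto density is strictly decreasing on [x_m, ∞), so the mode is x_m = 5.300.
Mean = α·x_m/(α−1) = 6.8·5.3/5.8 = 6.214.

τ_MAP = 5.300, E[τ|data] = 6.214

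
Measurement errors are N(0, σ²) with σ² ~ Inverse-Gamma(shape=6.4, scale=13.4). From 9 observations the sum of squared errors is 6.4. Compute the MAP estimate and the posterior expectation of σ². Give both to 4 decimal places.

MAP = 1.3950, posterior mean = 1.6768

Posterior: Inverse-Gamma(shape = 6.4+9/2 = 10.9, scale = 13.4+6.4/2 = 16.6).
Mode = β/(α+1) = 16.6/11.9 = 1.3950.
Mean = β/(α−1) = 16.6/9.9 = 1.6768.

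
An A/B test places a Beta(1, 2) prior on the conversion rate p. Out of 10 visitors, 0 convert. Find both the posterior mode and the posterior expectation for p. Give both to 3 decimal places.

MAP: 0.000. Posterior mean: 0.077.

Posterior: Beta(1+0, 2+10) = Beta(1, 12).
Since α = 1 ≤ 1 and β > 1, the Beta density is monotone decreasing on [0,1]; the mode is at 0.
Mean = 1/(1+12) = 0.077.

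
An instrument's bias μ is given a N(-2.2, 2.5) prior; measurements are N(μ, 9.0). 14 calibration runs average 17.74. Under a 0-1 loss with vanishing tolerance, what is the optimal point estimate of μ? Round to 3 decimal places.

13.661

Posterior for μ is Normal. Precision-weighted mean: (1/2.5·-2.2 + 14/9.0·17.74) / (1/2.5 + 14/9.0) = 13.661.
A Normal posterior is symmetric, so mode = mean.
This is the posterior mode — the MAP estimate.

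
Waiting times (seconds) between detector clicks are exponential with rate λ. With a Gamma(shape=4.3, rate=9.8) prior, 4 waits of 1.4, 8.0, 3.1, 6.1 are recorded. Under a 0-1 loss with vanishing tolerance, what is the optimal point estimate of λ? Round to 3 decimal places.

0.257

Σ times = 18.6. Posterior: Gamma(shape = 4.3+4 = 8.3, rate = 9.8+18.6 = 28.4).
Mode = (α−1)/β = 7.3/28.4 = 0.257.
Mean = α/β = 8.3/28.4 = 0.292.
This is the posterior mode — the MAP estimate.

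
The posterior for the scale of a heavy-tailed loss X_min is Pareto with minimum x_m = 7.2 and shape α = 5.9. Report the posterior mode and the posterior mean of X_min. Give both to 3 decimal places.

The Pareto density is strictly decreasing on [x_m, ∞), so the mode is x_m = 7.200.
Mean = α·x_m/(α−1) = 5.9·7.2/4.9 = 8.669.

posterior mode = 7.200, posterior mean = 8.669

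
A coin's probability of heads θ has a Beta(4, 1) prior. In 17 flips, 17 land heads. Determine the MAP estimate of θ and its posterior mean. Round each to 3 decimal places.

MAP estimate = 1.000, posterior mean = 0.955

Posterior: Beta(4+17, 1+0) = Beta(21, 1).
Since β = 1 ≤ 1 and α > 1, the Beta density is monotone increasing on [0,1]; the mode is at 1.
Mean = 21/(21+1) = 0.955.
Mode > mean: the posterior has a left tail.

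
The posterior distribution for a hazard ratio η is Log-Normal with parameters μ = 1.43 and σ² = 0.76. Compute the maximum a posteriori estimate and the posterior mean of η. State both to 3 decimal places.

η_MAP = 1.954, E[η|data] = 6.110

Mode = exp(μ − σ²) = exp(0.67) = 1.954.
Mean = exp(μ + σ²/2) = exp(1.810) = 6.110.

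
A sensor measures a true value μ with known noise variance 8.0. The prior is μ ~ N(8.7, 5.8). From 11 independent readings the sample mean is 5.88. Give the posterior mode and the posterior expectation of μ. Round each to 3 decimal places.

MAP: 6.194. Posterior mean: 6.194.

Posterior for μ is Normal. Precision-weighted mean: (1/5.8·8.7 + 11/8.0·5.88) / (1/5.8 + 11/8.0) = 6.194.
A Normal posterior is symmetric, so mode = mean.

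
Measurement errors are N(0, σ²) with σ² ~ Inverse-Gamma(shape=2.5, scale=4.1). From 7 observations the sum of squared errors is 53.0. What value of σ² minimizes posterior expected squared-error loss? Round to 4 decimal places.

Posterior: Inverse-Gamma(shape = 2.5+7/2 = 6.0, scale = 4.1+53.0/2 = 30.6).
Mode = β/(α+1) = 30.6/7.0 = 4.3714.
Mean = β/(α−1) = 30.6/5.0 = 6.1200.
Squared-error loss ⇒ the optimal estimator is the posterior mean.

6.1200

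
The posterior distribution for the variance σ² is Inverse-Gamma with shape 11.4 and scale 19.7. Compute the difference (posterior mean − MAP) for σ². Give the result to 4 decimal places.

0.3055

Mode = β/(α+1) = 19.7/12.4 = 1.5887.
Mean = β/(α−1) = 19.7/10.4 = 1.8942.
Difference = 1.8942 − 1.5887 = 0.3055.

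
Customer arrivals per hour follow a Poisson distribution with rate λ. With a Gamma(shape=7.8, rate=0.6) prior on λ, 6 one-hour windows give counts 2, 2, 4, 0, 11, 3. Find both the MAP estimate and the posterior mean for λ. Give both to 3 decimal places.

Σ counts = 22. Posterior: Gamma(shape = 7.8+22 = 29.8, rate = 0.6+6 = 6.6).
Mode = (α−1)/β = 28.8/6.6 = 4.364.
Mean = α/β = 29.8/6.6 = 4.515.
The mean is pulled above the mode by the posterior's right skew.

MAP = 4.364; posterior mean = 4.515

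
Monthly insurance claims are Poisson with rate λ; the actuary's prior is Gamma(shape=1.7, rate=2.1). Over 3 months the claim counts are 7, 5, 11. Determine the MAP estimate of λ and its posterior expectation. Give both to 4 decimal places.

MAP = 4.6471; posterior mean = 4.8431

Σ counts = 23. Posterior: Gamma(shape = 1.7+23 = 24.7, rate = 2.1+3 = 5.1).
Mode = (α−1)/β = 23.7/5.1 = 4.6471.
Mean = α/β = 24.7/5.1 = 4.8431.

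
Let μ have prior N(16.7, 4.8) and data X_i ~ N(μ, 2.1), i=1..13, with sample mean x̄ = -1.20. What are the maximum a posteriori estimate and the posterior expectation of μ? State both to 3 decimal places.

maximum a posteriori estimate = -0.617, posterior expectation = -0.617

Posterior for μ is Normal. Precision-weighted mean: (1/4.8·16.7 + 13/2.1·-1.20) / (1/4.8 + 13/2.1) = -0.617.
A Normal posterior is symmetric, so mode = mean.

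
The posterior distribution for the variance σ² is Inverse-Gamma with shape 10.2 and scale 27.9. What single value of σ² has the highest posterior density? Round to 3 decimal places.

Mode = β/(α+1) = 27.9/11.2 = 2.491.
Mean = β/(α−1) = 27.9/9.2 = 3.033.
This is the posterior mode — the MAP estimate.

2.491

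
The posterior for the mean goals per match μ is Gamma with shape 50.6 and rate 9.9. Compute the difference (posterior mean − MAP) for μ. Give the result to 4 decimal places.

0.1010

Mode = (α−1)/β = 49.6/9.9 = 5.0101.
Mean = α/β = 50.6/9.9 = 5.1111.
Difference = 5.1111 − 5.0101 = 0.1010.
The posterior is right-skewed, so the mean exceeds the mode.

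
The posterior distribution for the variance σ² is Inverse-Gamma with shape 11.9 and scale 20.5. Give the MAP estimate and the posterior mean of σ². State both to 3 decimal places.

σ²_MAP = 1.589, E[σ²|data] = 1.881

Mode = β/(α+1) = 20.5/12.9 = 1.589.
Mean = β/(α−1) = 20.5/10.9 = 1.881.
Mean > mode: the posterior has a right tail.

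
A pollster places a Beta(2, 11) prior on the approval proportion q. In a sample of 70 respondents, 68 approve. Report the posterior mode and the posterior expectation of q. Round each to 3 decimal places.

posterior mode = 0.852, posterior expectation = 0.843

Posterior: Beta(2+68, 11+2) = Beta(70, 13).
Mode = (70−1)/(70+13−2) = 69/81 = 0.852.
Mean = 70/(70+13) = 70/83 = 0.843.
The posterior is left-skewed, so the mode exceeds the mean.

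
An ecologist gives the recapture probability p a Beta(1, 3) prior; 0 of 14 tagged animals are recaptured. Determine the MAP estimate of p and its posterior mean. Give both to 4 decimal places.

Posterior: Beta(1+0, 3+14) = Beta(1, 17).
Since α = 1 ≤ 1 and β > 1, the Beta density is monotone decreasing on [0,1]; the mode is at 0.
Mean = 1/(1+17) = 0.0556.
The mean is pulled above the mode by the posterior's right skew.

MAP estimate = 0.0000, posterior mean = 0.0556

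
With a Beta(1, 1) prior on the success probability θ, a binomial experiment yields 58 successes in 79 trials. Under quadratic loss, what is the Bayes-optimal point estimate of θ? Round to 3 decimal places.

0.728

Posterior: Beta(1+58, 1+21) = Beta(59, 22).
Mode = (59−1)/(59+22−2) = 58/79 = 0.734.
With a flat prior the MAP equals the MLE, 58/79.
Mean = 59/(59+22) = 59/81 = 0.728.
Quadratic loss ⇒ the optimal estimator is the posterior mean.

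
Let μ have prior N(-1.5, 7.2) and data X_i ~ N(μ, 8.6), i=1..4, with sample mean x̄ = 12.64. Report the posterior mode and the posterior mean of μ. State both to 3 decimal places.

Posterior for μ is Normal. Precision-weighted mean: (1/7.2·-1.5 + 4/8.6·12.64) / (1/7.2 + 4/8.6) = 9.389.
A Normal posterior is symmetric, so mode = mean.

posterior mode = 9.389, posterior mean = 9.389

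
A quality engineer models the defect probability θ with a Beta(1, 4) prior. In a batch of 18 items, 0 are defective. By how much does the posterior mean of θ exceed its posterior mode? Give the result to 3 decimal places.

0.043

Posterior: Beta(1+0, 4+18) = Beta(1, 22).
Since α = 1 ≤ 1 and β > 1, the Beta density is monotone decreasing on [0,1]; the mode is at 0.
Mean = 1/(1+22) = 0.043.
Difference = 0.043 − 0.000 = 0.043.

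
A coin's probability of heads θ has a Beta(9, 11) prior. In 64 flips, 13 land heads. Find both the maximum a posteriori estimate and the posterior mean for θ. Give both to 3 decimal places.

Posterior: Beta(9+13, 11+51) = Beta(22, 62).
Mode = (22−1)/(22+62−2) = 21/82 = 0.256.
Mean = 22/(22+62) = 22/84 = 0.262.

MAP: 0.256. Posterior mean: 0.262.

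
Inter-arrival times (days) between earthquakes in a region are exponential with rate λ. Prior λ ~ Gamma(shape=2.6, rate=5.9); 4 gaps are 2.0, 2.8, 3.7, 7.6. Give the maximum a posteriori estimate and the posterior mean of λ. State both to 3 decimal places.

MAP = 0.255; posterior mean = 0.300

Σ times = 16.1. Posterior: Gamma(shape = 2.6+4 = 6.6, rate = 5.9+16.1 = 22.0).
Mode = (α−1)/β = 5.6/22.0 = 0.255.
Mean = α/β = 6.6/22.0 = 0.300.
Right-skewed posterior ⇒ mode < mean.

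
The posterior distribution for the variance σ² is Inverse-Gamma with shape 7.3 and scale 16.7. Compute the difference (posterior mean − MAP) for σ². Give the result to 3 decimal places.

Mode = β/(α+1) = 16.7/8.3 = 2.012.
Mean = β/(α−1) = 16.7/6.3 = 2.651.
Difference = 2.651 − 2.012 = 0.639.

0.639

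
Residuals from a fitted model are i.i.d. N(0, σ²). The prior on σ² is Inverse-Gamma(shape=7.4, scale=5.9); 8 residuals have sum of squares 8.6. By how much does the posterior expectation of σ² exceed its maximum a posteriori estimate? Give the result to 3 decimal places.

Posterior: Inverse-Gamma(shape = 7.4+8/2 = 11.4, scale = 5.9+8.6/2 = 10.2).
Mode = β/(α+1) = 10.2/12.4 = 0.823.
Mean = β/(α−1) = 10.2/10.4 = 0.981.
Difference = 0.981 − 0.823 = 0.158.

0.158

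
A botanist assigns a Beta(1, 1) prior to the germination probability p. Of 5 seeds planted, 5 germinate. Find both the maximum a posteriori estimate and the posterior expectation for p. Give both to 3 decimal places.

Posterior: Beta(1+5, 1+0) = Beta(6, 1).
Since β = 1 ≤ 1 and α > 1, the Beta density is monotone increasing on [0,1]; the mode is at 1.
Mean = 6/(6+1) = 0.857.
Left-skewed posterior ⇒ mean < mode.

MAP = 1.000; posterior mean = 0.857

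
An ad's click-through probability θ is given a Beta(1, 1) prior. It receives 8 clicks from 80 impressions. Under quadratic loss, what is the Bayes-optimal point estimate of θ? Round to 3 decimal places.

0.110

Posterior: Beta(1+8, 1+72) = Beta(9, 73).
Mode = (9−1)/(9+73−2) = 8/80 = 0.100.
With a flat prior the MAP equals the MLE, 8/80.
Mean = 9/(9+73) = 9/82 = 0.110.
Quadratic loss ⇒ the optimal estimator is the posterior mean.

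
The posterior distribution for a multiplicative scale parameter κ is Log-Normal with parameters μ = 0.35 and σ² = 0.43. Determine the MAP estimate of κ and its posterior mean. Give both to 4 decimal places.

Mode = exp(μ − σ²) = exp(-0.08) = 0.9231.
Mean = exp(μ + σ²/2) = exp(0.565) = 1.7594.

MAP: 0.9231. Posterior mean: 1.7594.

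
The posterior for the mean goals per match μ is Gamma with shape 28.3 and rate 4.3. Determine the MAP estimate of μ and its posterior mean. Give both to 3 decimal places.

MAP = 6.349; posterior mean = 6.581

Mode = (α−1)/β = 27.3/4.3 = 6.349.
Mean = α/β = 28.3/4.3 = 6.581.
The mean is pulled above the mode by the posterior's right skew.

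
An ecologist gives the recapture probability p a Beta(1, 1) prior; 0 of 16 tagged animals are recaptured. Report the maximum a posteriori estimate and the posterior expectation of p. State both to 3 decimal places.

MAP = 0.000; posterior mean = 0.056

Posterior: Beta(1+0, 1+16) = Beta(1, 17).
Since α = 1 ≤ 1 and β > 1, the Beta density is monotone decreasing on [0,1]; the mode is at 0.
Mean = 1/(1+17) = 0.056.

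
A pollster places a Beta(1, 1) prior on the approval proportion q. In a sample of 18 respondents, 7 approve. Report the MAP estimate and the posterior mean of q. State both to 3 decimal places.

MAP estimate = 0.389, posterior mean = 0.400

Posterior: Beta(1+7, 1+11) = Beta(8, 12).
Mode = (8−1)/(8+12−2) = 7/18 = 0.389.
With a flat prior the MAP equals the MLE, 7/18.
Mean = 8/(8+12) = 8/20 = 0.400.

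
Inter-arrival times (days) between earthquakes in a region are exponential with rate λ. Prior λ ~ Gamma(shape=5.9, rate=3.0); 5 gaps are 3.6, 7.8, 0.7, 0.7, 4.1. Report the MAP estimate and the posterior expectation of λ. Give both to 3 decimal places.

Σ times = 16.9. Posterior: Gamma(shape = 5.9+5 = 10.9, rate = 3.0+16.9 = 19.9).
Mode = (α−1)/β = 9.9/19.9 = 0.497.
Mean = α/β = 10.9/19.9 = 0.548.
The posterior is right-skewed, so the mean exceeds the mode.

MAP: 0.497. Posterior mean: 0.548.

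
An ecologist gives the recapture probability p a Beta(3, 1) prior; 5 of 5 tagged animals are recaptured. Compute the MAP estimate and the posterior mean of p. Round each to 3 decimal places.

MAP estimate = 1.000, posterior mean = 0.889

Posterior: Beta(3+5, 1+0) = Beta(8, 1).
Since β = 1 ≤ 1 and α > 1, the Beta density is monotone increasing on [0,1]; the mode is at 1.
Mean = 8/(8+1) = 0.889.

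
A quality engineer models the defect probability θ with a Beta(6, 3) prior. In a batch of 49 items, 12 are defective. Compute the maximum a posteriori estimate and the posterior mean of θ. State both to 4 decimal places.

MAP: 0.3036. Posterior mean: 0.3103.

Posterior: Beta(6+12, 3+37) = Beta(18, 40).
Mode = (18−1)/(18+40−2) = 17/56 = 0.3036.
Mean = 18/(18+40) = 18/58 = 0.3103.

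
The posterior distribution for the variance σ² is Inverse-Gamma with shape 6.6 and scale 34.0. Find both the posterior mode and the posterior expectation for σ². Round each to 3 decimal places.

σ²_MAP = 4.474, E[σ²|data] = 6.071

Mode = β/(α+1) = 34.0/7.6 = 4.474.
Mean = β/(α−1) = 34.0/5.6 = 6.071.
The posterior is right-skewed, so the mean exceeds the mode.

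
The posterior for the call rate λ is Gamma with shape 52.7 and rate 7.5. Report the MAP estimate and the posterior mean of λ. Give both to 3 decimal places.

MAP = 6.893, posterior mean = 7.027

Mode = (α−1)/β = 51.7/7.5 = 6.893.
Mean = α/β = 52.7/7.5 = 7.027.
The posterior is right-skewed, so the mean exceeds the mode.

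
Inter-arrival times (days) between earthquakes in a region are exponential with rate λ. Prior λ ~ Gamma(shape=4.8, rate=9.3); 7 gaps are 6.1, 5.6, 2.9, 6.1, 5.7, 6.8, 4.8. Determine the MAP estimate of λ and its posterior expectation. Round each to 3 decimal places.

MAP = 0.228, posterior mean = 0.249

Σ times = 38.0. Posterior: Gamma(shape = 4.8+7 = 11.8, rate = 9.3+38.0 = 47.3).
Mode = (α−1)/β = 10.8/47.3 = 0.228.
Mean = α/β = 11.8/47.3 = 0.249.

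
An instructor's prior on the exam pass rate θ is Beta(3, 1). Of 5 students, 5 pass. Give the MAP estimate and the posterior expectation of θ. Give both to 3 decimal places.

Posterior: Beta(3+5, 1+0) = Beta(8, 1).
Since β = 1 ≤ 1 and α > 1, the Beta density is monotone increasing on [0,1]; the mode is at 1.
Mean = 8/(8+1) = 0.889.

MAP: 1.000. Posterior mean: 0.889.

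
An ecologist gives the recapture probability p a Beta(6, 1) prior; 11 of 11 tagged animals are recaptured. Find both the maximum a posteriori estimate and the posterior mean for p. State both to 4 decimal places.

p_MAP = 1.0000, E[p|data] = 0.9444

Posterior: Beta(6+11, 1+0) = Beta(17, 1).
Since β = 1 ≤ 1 and α > 1, the Beta density is monotone increasing on [0,1]; the mode is at 1.
Mean = 17/(17+1) = 0.9444.
The posterior is left-skewed, so the mode exceeds the mean.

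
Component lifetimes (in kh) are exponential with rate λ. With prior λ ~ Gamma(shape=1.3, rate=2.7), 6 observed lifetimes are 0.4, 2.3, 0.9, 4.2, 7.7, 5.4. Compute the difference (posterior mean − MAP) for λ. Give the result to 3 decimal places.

0.042

Σ times = 20.9. Posterior: Gamma(shape = 1.3+6 = 7.3, rate = 2.7+20.9 = 23.6).
Mode = (α−1)/β = 6.3/23.6 = 0.267.
Mean = α/β = 7.3/23.6 = 0.309.
Difference = 0.309 − 0.267 = 0.042.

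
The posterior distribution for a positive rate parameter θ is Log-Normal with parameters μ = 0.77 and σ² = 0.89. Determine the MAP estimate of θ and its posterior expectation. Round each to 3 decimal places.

MAP estimate = 0.887, posterior expectation = 3.370

Mode = exp(μ − σ²) = exp(-0.12) = 0.887.
Mean = exp(μ + σ²/2) = exp(1.215) = 3.370.
The posterior is right-skewed, so the mean exceeds the mode.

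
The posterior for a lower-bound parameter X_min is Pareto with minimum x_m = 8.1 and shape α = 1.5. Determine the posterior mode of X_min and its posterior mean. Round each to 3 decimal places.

MAP = 8.100, posterior mean = 24.300

The Pareto density is strictly decreasing on [x_m, ∞), so the mode is x_m = 8.100.
Mean = α·x_m/(α−1) = 1.5·8.1/0.5 = 24.300.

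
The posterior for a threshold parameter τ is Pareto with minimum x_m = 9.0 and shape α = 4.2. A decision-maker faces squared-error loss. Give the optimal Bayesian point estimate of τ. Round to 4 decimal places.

11.8125

The Pareto density is strictly decreasing on [x_m, ∞), so the mode is x_m = 9.0000.
Mean = α·x_m/(α−1) = 4.2·9.0/3.2 = 11.8125.
Squared-error loss ⇒ the optimal estimator is the posterior mean.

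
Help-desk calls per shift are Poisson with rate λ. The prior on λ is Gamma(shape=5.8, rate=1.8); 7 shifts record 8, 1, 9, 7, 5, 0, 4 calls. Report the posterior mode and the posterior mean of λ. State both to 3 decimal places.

MAP = 4.409; posterior mean = 4.523

Σ counts = 34. Posterior: Gamma(shape = 5.8+34 = 39.8, rate = 1.8+7 = 8.8).
Mode = (α−1)/β = 38.8/8.8 = 4.409.
Mean = α/β = 39.8/8.8 = 4.523.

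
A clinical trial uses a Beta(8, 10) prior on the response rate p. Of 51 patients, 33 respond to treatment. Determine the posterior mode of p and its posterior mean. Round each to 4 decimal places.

MAP = 0.5970; posterior mean = 0.5942

Posterior: Beta(8+33, 10+18) = Beta(41, 28).
Mode = (41−1)/(41+28−2) = 40/67 = 0.5970.
Mean = 41/(41+28) = 41/69 = 0.5942.
The posterior is left-skewed, so the mode exceeds the mean.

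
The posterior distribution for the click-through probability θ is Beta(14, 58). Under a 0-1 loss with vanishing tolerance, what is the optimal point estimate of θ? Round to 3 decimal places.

Mode = (14−1)/(14+58−2) = 13/70 = 0.186.
Mean = 14/(14+58) = 14/72 = 0.194.
This is the posterior mode — the MAP estimate.

0.186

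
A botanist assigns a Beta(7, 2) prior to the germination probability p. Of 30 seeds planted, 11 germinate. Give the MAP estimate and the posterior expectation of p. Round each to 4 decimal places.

Posterior: Beta(7+11, 2+19) = Beta(18, 21).
Mode = (18−1)/(18+21−2) = 17/37 = 0.4595.
Mean = 18/(18+21) = 18/39 = 0.4615.

MAP = 0.4595; posterior mean = 0.4615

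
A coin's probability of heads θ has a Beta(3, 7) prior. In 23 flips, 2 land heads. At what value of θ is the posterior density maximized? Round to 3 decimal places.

0.129

Posterior: Beta(3+2, 7+21) = Beta(5, 28).
Mode = (5−1)/(5+28−2) = 4/31 = 0.129.
Mean = 5/(5+28) = 5/33 = 0.152.
This is the posterior mode — the MAP estimate.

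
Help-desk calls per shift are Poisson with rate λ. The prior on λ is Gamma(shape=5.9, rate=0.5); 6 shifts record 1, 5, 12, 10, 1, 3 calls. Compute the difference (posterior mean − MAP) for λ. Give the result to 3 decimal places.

0.154

Σ counts = 32. Posterior: Gamma(shape = 5.9+32 = 37.9, rate = 0.5+6 = 6.5).
Mode = (α−1)/β = 36.9/6.5 = 5.677.
Mean = α/β = 37.9/6.5 = 5.831.
Difference = 5.831 − 5.677 = 0.154.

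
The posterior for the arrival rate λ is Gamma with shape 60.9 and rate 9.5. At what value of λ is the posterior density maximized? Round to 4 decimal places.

6.3053

Mode = (α−1)/β = 59.9/9.5 = 6.3053.
Mean = α/β = 60.9/9.5 = 6.4105.
This is the posterior mode — the MAP estimate.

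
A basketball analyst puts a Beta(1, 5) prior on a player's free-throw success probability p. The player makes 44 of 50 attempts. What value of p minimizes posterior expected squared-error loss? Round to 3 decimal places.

Posterior: Beta(1+44, 5+6) = Beta(45, 11).
Mode = (45−1)/(45+11−2) = 44/54 = 0.815.
Mean = 45/(45+11) = 45/56 = 0.804.
Squared-error loss ⇒ the optimal estimator is the posterior mean.

0.804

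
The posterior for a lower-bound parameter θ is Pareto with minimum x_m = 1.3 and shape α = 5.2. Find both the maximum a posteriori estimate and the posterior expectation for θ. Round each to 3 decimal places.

The Pareto density is strictly decreasing on [x_m, ∞), so the mode is x_m = 1.300.
Mean = α·x_m/(α−1) = 5.2·1.3/4.2 = 1.610.

MAP = 1.300, posterior mean = 1.610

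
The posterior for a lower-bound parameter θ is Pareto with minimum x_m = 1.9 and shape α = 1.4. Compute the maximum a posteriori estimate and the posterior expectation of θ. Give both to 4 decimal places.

The Pareto density is strictly decreasing on [x_m, ∞), so the mode is x_m = 1.9000.
Mean = α·x_m/(α−1) = 1.4·1.9/0.4 = 6.6500.

maximum a posteriori estimate = 1.9000, posterior expectation = 6.6500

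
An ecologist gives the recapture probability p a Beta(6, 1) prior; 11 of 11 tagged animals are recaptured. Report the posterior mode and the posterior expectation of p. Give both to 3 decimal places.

MAP = 1.000; posterior mean = 0.944

Posterior: Beta(6+11, 1+0) = Beta(17, 1).
Since β = 1 ≤ 1 and α > 1, the Beta density is monotone increasing on [0,1]; the mode is at 1.
Mean = 17/(17+1) = 0.944.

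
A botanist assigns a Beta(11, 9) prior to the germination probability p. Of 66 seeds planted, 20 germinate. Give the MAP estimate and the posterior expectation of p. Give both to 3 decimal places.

Posterior: Beta(11+20, 9+46) = Beta(31, 55).
Mode = (31−1)/(31+55−2) = 30/84 = 0.357.
Mean = 31/(31+55) = 31/86 = 0.360.

p_MAP = 0.357, E[p|data] = 0.360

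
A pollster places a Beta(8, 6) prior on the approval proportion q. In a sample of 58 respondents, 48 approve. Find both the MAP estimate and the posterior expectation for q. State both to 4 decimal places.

Posterior: Beta(8+48, 6+10) = Beta(56, 16).
Mode = (56−1)/(56+16−2) = 55/70 = 0.7857.
Mean = 56/(56+16) = 56/72 = 0.7778.
Left-skewed posterior ⇒ mean < mode.

MAP estimate = 0.7857, posterior expectation = 0.7778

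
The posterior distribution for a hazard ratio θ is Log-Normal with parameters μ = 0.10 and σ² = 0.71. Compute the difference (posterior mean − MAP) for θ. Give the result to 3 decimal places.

Mode = exp(μ − σ²) = exp(-0.61) = 0.543.
Mean = exp(μ + σ²/2) = exp(0.455) = 1.576.
Difference = 1.576 − 0.543 = 1.033.
Mean > mode: the posterior has a right tail.

1.033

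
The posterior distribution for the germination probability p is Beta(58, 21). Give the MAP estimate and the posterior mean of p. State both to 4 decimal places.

MAP = 0.7403; posterior mean = 0.7342

Mode = (58−1)/(58+21−2) = 57/77 = 0.7403.
Mean = 58/(58+21) = 58/79 = 0.7342.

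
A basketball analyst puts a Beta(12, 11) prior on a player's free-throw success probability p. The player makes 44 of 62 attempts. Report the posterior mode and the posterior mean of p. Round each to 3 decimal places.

p_MAP = 0.663, E[p|data] = 0.659

Posterior: Beta(12+44, 11+18) = Beta(56, 29).
Mode = (56−1)/(56+29−2) = 55/83 = 0.663.
Mean = 56/(56+29) = 56/85 = 0.659.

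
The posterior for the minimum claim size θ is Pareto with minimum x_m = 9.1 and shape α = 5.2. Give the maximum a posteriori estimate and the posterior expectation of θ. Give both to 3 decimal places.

The Pareto density is strictly decreasing on [x_m, ∞), so the mode is x_m = 9.100.
Mean = α·x_m/(α−1) = 5.2·9.1/4.2 = 11.267.

maximum a posteriori estimate = 9.100, posterior expectation = 11.267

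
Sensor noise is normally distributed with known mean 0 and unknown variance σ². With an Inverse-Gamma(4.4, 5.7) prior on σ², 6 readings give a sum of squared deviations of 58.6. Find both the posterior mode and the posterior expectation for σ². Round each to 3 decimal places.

Posterior: Inverse-Gamma(shape = 4.4+6/2 = 7.4, scale = 5.7+58.6/2 = 35.0).
Mode = β/(α+1) = 35.0/8.4 = 4.167.
Mean = β/(α−1) = 35.0/6.4 = 5.469.
Right-skewed posterior ⇒ mode < mean.

MAP: 4.167. Posterior mean: 5.469.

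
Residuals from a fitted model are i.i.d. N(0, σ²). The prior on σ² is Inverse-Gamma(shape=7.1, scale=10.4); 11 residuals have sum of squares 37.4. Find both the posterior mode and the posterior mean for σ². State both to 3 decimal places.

MAP = 2.140, posterior mean = 2.509

Posterior: Inverse-Gamma(shape = 7.1+11/2 = 12.6, scale = 10.4+37.4/2 = 29.1).
Mode = β/(α+1) = 29.1/13.6 = 2.140.
Mean = β/(α−1) = 29.1/11.6 = 2.509.
The posterior is right-skewed, so the mean exceeds the mode.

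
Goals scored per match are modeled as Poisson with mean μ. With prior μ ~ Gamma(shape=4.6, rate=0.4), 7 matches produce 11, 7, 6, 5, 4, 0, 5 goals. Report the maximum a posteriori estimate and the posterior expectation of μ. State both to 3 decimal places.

MAP = 5.622, posterior mean = 5.757

Σ counts = 38. Posterior: Gamma(shape = 4.6+38 = 42.6, rate = 0.4+7 = 7.4).
Mode = (α−1)/β = 41.6/7.4 = 5.622.
Mean = α/β = 42.6/7.4 = 5.757.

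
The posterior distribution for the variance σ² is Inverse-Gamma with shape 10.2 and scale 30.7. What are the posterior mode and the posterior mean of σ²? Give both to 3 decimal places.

Mode = β/(α+1) = 30.7/11.2 = 2.741.
Mean = β/(α−1) = 30.7/9.2 = 3.337.

MAP = 2.741, posterior mean = 3.337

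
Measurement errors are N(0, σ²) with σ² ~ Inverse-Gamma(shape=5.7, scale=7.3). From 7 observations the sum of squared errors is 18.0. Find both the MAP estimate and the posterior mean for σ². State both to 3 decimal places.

Posterior: Inverse-Gamma(shape = 5.7+7/2 = 9.2, scale = 7.3+18.0/2 = 16.3).
Mode = β/(α+1) = 16.3/10.2 = 1.598.
Mean = β/(α−1) = 16.3/8.2 = 1.988.

MAP = 1.598, posterior mean = 1.988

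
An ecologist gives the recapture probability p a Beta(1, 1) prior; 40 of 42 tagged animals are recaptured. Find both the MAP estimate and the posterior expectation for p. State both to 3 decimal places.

Posterior: Beta(1+40, 1+2) = Beta(41, 3).
Mode = (41−1)/(41+3−2) = 40/42 = 0.952.
With a flat prior the MAP equals the MLE, 40/42.
Mean = 41/(41+3) = 41/44 = 0.932.

MAP estimate = 0.952, posterior expectation = 0.932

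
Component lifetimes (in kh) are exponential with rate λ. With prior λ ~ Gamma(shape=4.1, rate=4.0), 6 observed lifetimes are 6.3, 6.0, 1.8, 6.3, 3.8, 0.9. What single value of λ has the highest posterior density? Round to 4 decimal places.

0.3127

Σ times = 25.1. Posterior: Gamma(shape = 4.1+6 = 10.1, rate = 4.0+25.1 = 29.1).
Mode = (α−1)/β = 9.1/29.1 = 0.3127.
Mean = α/β = 10.1/29.1 = 0.3471.
This is the posterior mode — the MAP estimate.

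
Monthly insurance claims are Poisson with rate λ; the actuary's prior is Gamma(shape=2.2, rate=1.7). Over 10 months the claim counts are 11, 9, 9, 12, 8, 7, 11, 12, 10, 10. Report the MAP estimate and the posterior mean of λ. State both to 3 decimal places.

Σ counts = 99. Posterior: Gamma(shape = 2.2+99 = 101.2, rate = 1.7+10 = 11.7).
Mode = (α−1)/β = 100.2/11.7 = 8.564.
Mean = α/β = 101.2/11.7 = 8.650.
The mean is pulled above the mode by the posterior's right skew.

MAP: 8.564. Posterior mean: 8.650.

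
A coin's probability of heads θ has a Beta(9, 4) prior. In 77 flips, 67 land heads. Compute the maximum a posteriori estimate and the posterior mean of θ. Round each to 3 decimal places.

MAP = 0.852, posterior mean = 0.844

Posterior: Beta(9+67, 4+10) = Beta(76, 14).
Mode = (76−1)/(76+14−2) = 75/88 = 0.852.
Mean = 76/(76+14) = 76/90 = 0.844.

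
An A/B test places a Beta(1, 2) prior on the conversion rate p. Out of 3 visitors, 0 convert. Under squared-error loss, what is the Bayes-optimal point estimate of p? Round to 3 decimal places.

0.167

Posterior: Beta(1+0, 2+3) = Beta(1, 5).
Since α = 1 ≤ 1 and β > 1, the Beta density is monotone decreasing on [0,1]; the mode is at 0.
Mean = 1/(1+5) = 0.167.
Squared-error loss ⇒ the optimal estimator is the posterior mean.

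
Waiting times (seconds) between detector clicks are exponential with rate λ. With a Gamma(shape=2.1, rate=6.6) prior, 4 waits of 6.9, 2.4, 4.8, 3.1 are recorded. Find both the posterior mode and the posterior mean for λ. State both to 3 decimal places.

MAP = 0.214; posterior mean = 0.256

Σ times = 17.2. Posterior: Gamma(shape = 2.1+4 = 6.1, rate = 6.6+17.2 = 23.8).
Mode = (α−1)/β = 5.1/23.8 = 0.214.
Mean = α/β = 6.1/23.8 = 0.256.
Right-skewed posterior ⇒ mode < mean.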